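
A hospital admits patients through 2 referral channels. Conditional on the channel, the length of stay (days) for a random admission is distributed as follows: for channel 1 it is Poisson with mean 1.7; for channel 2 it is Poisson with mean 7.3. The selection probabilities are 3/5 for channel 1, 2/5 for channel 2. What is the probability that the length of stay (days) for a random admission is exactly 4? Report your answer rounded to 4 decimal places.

Conditional on each channel, P(X = 4): 1: 0.0635746; 2: 0.0799338.
By total probability, P(X = 4) = 0.6·0.0635746 + 0.4·0.0799338 = 0.0701183.

0.0701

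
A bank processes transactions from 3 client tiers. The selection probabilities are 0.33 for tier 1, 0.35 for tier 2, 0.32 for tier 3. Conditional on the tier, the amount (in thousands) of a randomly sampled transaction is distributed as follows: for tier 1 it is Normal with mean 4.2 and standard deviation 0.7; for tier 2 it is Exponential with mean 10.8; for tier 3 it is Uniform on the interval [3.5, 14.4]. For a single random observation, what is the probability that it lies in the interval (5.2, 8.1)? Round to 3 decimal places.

Conditional on each tier, P(5.2 < X < 8.1): 1: 0.0765637; 2: 0.145501; 3: 0.266055.
By total probability, P(5.2 < X < 8.1) = 0.33·0.0765637 + 0.35·0.145501 + 0.32·0.266055 = 0.161329.

0.161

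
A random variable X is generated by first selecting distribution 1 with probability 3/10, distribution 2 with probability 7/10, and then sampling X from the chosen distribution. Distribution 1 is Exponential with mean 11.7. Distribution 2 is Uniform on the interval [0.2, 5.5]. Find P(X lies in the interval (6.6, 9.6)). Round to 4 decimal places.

Conditional on each component, P(6.6 < X < 9.6): 1: 0.128665; 2: 0.
By total probability, P(6.6 < X < 9.6) = 0.3·0.128665 + 0.7·0 = 0.0385994.

0.0386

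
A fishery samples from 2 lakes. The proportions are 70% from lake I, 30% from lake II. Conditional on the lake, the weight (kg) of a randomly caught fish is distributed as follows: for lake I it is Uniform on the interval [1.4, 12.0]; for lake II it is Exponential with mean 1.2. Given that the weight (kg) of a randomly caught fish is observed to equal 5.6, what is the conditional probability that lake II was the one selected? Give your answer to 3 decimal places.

Likelihoods f(5.6 | ·): I: 0.0943396; II: 0.0078363.
Posterior ∝ prior × likelihood. Numerator for II: 0.3·0.0078363 = 0.00235089.
Normalizing constant: 0.7·0.0943396 + 0.3·0.0078363 = 0.0683886.
P(II | observation) = 0.00235089 / 0.0683886 = 0.0343755.

0.034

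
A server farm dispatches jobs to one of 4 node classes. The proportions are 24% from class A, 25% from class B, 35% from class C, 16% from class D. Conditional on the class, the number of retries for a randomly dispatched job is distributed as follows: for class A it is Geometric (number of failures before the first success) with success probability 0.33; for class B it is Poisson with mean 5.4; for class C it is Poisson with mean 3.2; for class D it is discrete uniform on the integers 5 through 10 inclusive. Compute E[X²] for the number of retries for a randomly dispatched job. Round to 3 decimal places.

25.277

For each component E[X²] = Var + (mean)², giving A: 10.2746; B: 34.56; C: 13.44; D: 59.1667.
Overall E[X²] = 0.24·10.2746 + 0.25·34.56 + 0.35·13.44 + 0.16·59.1667 = 25.2766.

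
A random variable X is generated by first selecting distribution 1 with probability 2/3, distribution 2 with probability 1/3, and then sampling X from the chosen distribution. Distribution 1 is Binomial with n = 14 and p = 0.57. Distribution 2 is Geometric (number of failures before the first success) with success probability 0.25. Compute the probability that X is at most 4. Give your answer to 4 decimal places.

0.2745

Conditional on each component, P(X ≤ 4): 1: 0.0304262; 2: 0.762695.
By total probability, P(X ≤ 4) = 0.666667·0.0304262 + 0.333333·0.762695 = 0.274516.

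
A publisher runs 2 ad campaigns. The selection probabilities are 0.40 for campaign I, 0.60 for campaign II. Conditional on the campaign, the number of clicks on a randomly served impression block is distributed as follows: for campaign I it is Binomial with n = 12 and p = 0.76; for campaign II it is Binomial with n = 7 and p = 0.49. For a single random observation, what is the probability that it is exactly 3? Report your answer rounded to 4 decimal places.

Conditional on each campaign, P(X = 3): I: 0.000255132; II: 0.278572.
By total probability, P(X = 3) = 0.4·0.000255132 + 0.6·0.278572 = 0.167245.

0.1672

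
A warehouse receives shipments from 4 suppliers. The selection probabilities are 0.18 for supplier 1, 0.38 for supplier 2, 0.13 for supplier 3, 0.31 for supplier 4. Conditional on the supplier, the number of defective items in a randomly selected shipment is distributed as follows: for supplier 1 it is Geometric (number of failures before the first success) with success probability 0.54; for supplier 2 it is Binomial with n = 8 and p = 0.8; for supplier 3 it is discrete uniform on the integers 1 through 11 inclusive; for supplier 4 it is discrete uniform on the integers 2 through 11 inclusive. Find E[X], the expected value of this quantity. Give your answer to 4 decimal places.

Component means — 1: 0.851852; 2: 6.4; 3: 6; 4: 6.5.
E[X] = 0.18·0.851852 + 0.38·6.4 + 0.13·6 + 0.31·6.5 = 5.38033.

5.3803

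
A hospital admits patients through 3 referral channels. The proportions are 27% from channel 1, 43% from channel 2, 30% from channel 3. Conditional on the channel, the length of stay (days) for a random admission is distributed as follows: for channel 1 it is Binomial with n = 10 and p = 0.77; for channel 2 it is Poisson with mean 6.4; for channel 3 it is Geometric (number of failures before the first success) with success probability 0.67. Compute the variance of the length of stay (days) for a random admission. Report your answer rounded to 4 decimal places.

12.3565

Per component, 1: μ=7.7, E[X²]=61.061; 2: μ=6.4, E[X²]=47.36; 3: μ=0.492537, E[X²]=0.977723.
E[X] = 0.27·7.7 + 0.43·6.4 + 0.3·0.492537 = 4.97876.
E[X²] = 0.27·61.061 + 0.43·47.36 + 0.3·0.977723 = 37.1446.
Var(X) = E[X²] − (E[X])² = 37.1446 − 24.7881 = 12.3565.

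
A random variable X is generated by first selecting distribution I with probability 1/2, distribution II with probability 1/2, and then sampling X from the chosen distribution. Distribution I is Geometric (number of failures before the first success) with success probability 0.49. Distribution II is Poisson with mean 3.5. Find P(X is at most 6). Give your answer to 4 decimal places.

0.9629

Conditional on each component, P(X ≤ 6): I: 0.991026; II: 0.934712.
By total probability, P(X ≤ 6) = 0.5·0.991026 + 0.5·0.934712 = 0.962869.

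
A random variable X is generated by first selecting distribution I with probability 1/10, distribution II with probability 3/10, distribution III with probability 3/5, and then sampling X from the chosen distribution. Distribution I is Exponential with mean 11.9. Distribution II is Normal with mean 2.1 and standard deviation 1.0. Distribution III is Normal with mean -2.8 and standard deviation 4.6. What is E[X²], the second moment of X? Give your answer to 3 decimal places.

For each component E[X²] = Var + (mean)², giving I: 283.22; II: 5.41; III: 29.
Overall E[X²] = 0.1·283.22 + 0.3·5.41 + 0.6·29 = 47.345.

47.345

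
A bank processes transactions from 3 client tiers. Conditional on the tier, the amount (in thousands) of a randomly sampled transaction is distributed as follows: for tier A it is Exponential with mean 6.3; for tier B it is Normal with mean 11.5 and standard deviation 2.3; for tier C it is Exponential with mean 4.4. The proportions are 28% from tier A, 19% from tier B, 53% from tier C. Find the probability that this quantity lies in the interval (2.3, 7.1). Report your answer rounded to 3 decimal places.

0.318

Conditional on each tier, P(2.3 < X < 7.1): A: 0.370133; B: 0.0278396; C: 0.393739.
By total probability, P(2.3 < X < 7.1) = 0.28·0.370133 + 0.19·0.0278396 + 0.53·0.393739 = 0.317608.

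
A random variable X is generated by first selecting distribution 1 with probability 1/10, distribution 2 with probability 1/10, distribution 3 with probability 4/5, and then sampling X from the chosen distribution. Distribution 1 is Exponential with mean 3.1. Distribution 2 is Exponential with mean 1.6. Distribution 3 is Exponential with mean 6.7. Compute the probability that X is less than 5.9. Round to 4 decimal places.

0.6510

Conditional on each component, P(X < 5.9): 1: 0.850913; 2: 0.974965; 3: 0.585465.
By total probability, P(X < 5.9) = 0.1·0.850913 + 0.1·0.974965 + 0.8·0.585465 = 0.65096.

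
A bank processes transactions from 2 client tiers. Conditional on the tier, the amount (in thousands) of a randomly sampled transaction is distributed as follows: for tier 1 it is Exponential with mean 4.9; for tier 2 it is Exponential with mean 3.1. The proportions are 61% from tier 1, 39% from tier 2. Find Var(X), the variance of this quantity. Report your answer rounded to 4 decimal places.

19.1648

Per component, 1: μ=4.9, E[X²]=48.02; 2: μ=3.1, E[X²]=19.22.
E[X] = 0.61·4.9 + 0.39·3.1 = 4.198.
E[X²] = 0.61·48.02 + 0.39·19.22 = 36.788.
Var(X) = E[X²] − (E[X])² = 36.788 − 17.6232 = 19.1648.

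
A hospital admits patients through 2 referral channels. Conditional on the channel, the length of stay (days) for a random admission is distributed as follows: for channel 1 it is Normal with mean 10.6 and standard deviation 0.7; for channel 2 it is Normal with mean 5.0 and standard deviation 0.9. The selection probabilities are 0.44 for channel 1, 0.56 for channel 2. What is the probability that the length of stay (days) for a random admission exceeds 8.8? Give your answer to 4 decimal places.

Conditional on each channel, P(X > 8.8): 1: 0.994936; 2: 1.20953e-05.
By total probability, P(X > 8.8) = 0.44·0.994936 + 0.56·1.20953e-05 = 0.437779.

0.4378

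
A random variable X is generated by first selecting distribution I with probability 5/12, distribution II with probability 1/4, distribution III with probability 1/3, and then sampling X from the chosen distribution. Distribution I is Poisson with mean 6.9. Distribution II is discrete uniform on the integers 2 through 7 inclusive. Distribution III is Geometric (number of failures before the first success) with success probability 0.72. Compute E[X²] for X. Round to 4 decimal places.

28.7346

For each component E[X²] = Var + (mean)², giving I: 54.51; II: 23.1667; III: 0.691358.
Overall E[X²] = 0.416667·54.51 + 0.25·23.1667 + 0.333333·0.691358 = 28.7346.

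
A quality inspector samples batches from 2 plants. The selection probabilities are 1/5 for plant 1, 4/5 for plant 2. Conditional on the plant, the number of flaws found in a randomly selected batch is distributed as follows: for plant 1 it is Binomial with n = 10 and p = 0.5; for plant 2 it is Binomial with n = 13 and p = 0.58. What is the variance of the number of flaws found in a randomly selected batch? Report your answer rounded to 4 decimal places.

4.0657

Per component, 1: μ=5, E[X²]=27.5; 2: μ=7.54, E[X²]=60.0184.
E[X] = 0.2·5 + 0.8·7.54 = 7.032.
E[X²] = 0.2·27.5 + 0.8·60.0184 = 53.5147.
Var(X) = E[X²] − (E[X])² = 53.5147 − 49.449 = 4.0657.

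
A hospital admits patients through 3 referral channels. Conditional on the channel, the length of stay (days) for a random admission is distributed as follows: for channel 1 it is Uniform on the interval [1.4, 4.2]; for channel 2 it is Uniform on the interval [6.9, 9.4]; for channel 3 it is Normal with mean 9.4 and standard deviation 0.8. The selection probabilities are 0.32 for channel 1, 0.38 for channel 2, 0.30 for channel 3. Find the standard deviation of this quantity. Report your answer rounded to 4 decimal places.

Per component, 1: μ=2.8, E[X²]=8.49333; 2: μ=8.15, E[X²]=66.9433; 3: μ=9.4, E[X²]=89.
E[X] = 0.32·2.8 + 0.38·8.15 + 0.3·9.4 = 6.813.
E[X²] = 0.32·8.49333 + 0.38·66.9433 + 0.3·89 = 54.8563.
Var(X) = E[X²] − (E[X])² = 54.8563 − 46.417 = 8.43936.
SD(X) = √8.43936 = 2.90506.

2.9051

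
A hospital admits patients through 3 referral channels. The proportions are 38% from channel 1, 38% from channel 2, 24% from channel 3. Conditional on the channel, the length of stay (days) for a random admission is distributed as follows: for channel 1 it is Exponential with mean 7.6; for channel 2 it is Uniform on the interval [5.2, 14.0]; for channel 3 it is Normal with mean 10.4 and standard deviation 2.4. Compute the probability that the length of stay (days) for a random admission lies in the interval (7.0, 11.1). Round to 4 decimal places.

Conditional on each channel, P(7.0 < X < 11.1): 1: 0.165986; 2: 0.465909; 3: 0.536439.
By total probability, P(7.0 < X < 11.1) = 0.38·0.165986 + 0.38·0.465909 + 0.24·0.536439 = 0.368865.

0.3689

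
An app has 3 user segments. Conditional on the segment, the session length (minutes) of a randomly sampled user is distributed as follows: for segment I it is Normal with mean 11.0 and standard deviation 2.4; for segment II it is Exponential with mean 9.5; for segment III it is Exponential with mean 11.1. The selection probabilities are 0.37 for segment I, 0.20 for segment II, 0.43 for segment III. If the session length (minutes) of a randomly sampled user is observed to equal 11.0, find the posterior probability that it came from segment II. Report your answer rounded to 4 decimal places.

0.0802

Likelihoods f(11.0 | ·): I: 0.166226; II: 0.0330681; III: 0.0334422.
Posterior ∝ prior × likelihood. Numerator for II: 0.2·0.0330681 = 0.00661362.
Normalizing constant: 0.37·0.166226 + 0.2·0.0330681 + 0.43·0.0334422 = 0.0824974.
P(II | observation) = 0.00661362 / 0.0824974 = 0.0801676.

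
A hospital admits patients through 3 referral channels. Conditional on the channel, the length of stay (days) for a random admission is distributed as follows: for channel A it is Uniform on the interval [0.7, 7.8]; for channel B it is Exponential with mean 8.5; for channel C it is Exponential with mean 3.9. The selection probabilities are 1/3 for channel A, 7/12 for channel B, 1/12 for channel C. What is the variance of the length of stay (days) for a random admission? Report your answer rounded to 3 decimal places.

49.358

Per component, A: μ=4.25, E[X²]=22.2633; B: μ=8.5, E[X²]=144.5; C: μ=3.9, E[X²]=30.42.
E[X] = 0.333333·4.25 + 0.583333·8.5 + 0.0833333·3.9 = 6.7.
E[X²] = 0.333333·22.2633 + 0.583333·144.5 + 0.0833333·30.42 = 94.2478.
Var(X) = E[X²] − (E[X])² = 94.2478 − 44.89 = 49.3578.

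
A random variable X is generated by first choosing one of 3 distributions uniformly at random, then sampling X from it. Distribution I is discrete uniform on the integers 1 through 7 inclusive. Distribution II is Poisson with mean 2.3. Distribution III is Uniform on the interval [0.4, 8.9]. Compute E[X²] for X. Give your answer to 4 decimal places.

For each component E[X²] = Var + (mean)², giving I: 20; II: 7.59; III: 27.6433.
Overall E[X²] = 0.333333·20 + 0.333333·7.59 + 0.333333·27.6433 = 18.4111.

18.4111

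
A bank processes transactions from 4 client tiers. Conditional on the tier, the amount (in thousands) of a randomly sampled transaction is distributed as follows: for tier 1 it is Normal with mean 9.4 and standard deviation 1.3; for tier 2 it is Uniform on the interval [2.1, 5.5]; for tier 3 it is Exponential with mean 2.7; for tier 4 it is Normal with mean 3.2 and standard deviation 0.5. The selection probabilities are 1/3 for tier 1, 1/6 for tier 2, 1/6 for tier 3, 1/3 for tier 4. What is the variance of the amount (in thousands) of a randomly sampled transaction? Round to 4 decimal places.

10.5969

Per component, 1: μ=9.4, E[X²]=90.05; 2: μ=3.8, E[X²]=15.4033; 3: μ=2.7, E[X²]=14.58; 4: μ=3.2, E[X²]=10.49.
E[X] = 0.333333·9.4 + 0.166667·3.8 + 0.166667·2.7 + 0.333333·3.2 = 5.28333.
E[X²] = 0.333333·90.05 + 0.166667·15.4033 + 0.166667·14.58 + 0.333333·10.49 = 38.5106.
Var(X) = E[X²] − (E[X])² = 38.5106 − 27.9136 = 10.5969.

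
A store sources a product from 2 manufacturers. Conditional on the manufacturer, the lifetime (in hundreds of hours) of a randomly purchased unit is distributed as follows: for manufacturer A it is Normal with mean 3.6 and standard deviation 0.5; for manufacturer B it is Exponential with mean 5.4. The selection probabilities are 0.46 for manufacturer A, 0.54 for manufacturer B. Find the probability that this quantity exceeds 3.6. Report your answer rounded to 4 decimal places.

0.5072

Conditional on each manufacturer, P(X > 3.6): A: 0.5; B: 0.513417.
By total probability, P(X > 3.6) = 0.46·0.5 + 0.54·0.513417 = 0.507245.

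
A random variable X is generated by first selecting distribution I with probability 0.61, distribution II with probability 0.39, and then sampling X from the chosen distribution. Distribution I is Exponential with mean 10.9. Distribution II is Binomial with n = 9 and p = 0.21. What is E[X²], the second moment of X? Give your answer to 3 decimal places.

For each component E[X²] = Var + (mean)², giving I: 237.62; II: 5.0652.
Overall E[X²] = 0.61·237.62 + 0.39·5.0652 = 146.924.

146.924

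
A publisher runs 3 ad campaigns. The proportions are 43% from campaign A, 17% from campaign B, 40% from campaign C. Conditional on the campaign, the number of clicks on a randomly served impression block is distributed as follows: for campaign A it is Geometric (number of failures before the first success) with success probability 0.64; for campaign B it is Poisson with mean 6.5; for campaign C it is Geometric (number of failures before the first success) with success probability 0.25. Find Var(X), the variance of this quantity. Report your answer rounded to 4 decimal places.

Per component, A: μ=0.5625, E[X²]=1.19531; B: μ=6.5, E[X²]=48.75; C: μ=3, E[X²]=21.
E[X] = 0.43·0.5625 + 0.17·6.5 + 0.4·3 = 2.54688.
E[X²] = 0.43·1.19531 + 0.17·48.75 + 0.4·21 = 17.2015.
Var(X) = E[X²] − (E[X])² = 17.2015 − 6.48657 = 10.7149.

10.7149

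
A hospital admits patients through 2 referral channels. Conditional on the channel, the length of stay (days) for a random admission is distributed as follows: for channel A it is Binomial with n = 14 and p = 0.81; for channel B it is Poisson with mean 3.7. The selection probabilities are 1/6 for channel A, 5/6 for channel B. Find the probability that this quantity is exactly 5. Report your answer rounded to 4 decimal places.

Conditional on each channel, P(X = 5): A: 0.000225254; B: 0.142869.
By total probability, P(X = 5) = 0.166667·0.000225254 + 0.833333·0.142869 = 0.119095.

0.1191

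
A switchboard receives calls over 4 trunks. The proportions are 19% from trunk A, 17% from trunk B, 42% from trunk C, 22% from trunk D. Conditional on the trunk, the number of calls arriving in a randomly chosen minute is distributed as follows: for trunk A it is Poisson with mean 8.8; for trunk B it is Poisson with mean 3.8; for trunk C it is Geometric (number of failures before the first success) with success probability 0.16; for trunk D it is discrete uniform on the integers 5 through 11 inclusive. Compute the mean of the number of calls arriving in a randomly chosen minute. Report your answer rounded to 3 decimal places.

6.283

Component means — A: 8.8; B: 3.8; C: 5.25; D: 8.
E[X] = 0.19·8.8 + 0.17·3.8 + 0.42·5.25 + 0.22·8 = 6.283.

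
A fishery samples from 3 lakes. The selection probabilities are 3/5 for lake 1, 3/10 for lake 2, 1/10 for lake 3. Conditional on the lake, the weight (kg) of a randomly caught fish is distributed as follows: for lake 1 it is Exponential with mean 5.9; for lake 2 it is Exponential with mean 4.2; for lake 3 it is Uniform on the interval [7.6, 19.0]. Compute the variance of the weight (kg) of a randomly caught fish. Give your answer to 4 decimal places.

Per component, 1: μ=5.9, E[X²]=69.62; 2: μ=4.2, E[X²]=35.28; 3: μ=13.3, E[X²]=187.72.
E[X] = 0.6·5.9 + 0.3·4.2 + 0.1·13.3 = 6.13.
E[X²] = 0.6·69.62 + 0.3·35.28 + 0.1·187.72 = 71.128.
Var(X) = E[X²] − (E[X])² = 71.128 − 37.5769 = 33.5511.

33.5511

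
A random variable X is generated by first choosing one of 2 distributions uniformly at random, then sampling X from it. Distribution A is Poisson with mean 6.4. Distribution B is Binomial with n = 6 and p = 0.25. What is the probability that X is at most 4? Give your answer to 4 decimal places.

Conditional on each component, P(X ≤ 4): A: 0.23507; B: 0.995361.
By total probability, P(X ≤ 4) = 0.5·0.23507 + 0.5·0.995361 = 0.615216.

0.6152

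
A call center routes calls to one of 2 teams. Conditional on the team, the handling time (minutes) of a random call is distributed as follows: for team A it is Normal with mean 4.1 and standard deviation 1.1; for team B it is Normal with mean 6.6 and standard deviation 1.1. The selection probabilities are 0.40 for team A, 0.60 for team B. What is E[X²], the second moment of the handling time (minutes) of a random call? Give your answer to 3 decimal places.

For each component E[X²] = Var + (mean)², giving A: 18.02; B: 44.77.
Overall E[X²] = 0.4·18.02 + 0.6·44.77 = 34.07.

34.070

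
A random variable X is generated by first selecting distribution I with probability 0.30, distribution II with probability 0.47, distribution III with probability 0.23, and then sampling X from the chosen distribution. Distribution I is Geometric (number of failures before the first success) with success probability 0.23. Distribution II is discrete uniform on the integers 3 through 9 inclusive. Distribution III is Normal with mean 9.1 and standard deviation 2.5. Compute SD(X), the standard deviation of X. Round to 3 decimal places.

3.464

Per component, I: μ=3.34783, E[X²]=25.7637; II: μ=6, E[X²]=40; III: μ=9.1, E[X²]=89.06.
E[X] = 0.3·3.34783 + 0.47·6 + 0.23·9.1 = 5.91735.
E[X²] = 0.3·25.7637 + 0.47·40 + 0.23·89.06 = 47.0129.
Var(X) = E[X²] − (E[X])² = 47.0129 − 35.015 = 11.9979.
SD(X) = √11.9979 = 3.4638.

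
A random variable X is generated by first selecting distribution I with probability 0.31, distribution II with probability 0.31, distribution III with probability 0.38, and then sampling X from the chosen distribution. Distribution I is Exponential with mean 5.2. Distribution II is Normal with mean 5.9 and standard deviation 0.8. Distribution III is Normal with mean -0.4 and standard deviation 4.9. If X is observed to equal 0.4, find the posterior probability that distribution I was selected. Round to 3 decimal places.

0.644

Likelihoods f(0.4 | ·): I: 0.178069; II: 2.71782e-11; III: 0.0803389.
Posterior ∝ prior × likelihood. Numerator for I: 0.31·0.178069 = 0.0552015.
Normalizing constant: 0.31·0.178069 + 0.31·2.71782e-11 + 0.38·0.0803389 = 0.0857303.
P(I | observation) = 0.0552015 / 0.0857303 = 0.643897.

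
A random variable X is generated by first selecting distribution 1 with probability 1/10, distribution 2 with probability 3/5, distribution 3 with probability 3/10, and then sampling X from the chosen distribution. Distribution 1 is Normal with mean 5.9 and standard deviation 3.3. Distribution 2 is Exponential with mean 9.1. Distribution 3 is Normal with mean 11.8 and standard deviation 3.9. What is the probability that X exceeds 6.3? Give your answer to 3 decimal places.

0.622

Conditional on each component, P(X > 6.3): 1: 0.451762; 2: 0.50042; 3: 0.920768.
By total probability, P(X > 6.3) = 0.1·0.451762 + 0.6·0.50042 + 0.3·0.920768 = 0.621659.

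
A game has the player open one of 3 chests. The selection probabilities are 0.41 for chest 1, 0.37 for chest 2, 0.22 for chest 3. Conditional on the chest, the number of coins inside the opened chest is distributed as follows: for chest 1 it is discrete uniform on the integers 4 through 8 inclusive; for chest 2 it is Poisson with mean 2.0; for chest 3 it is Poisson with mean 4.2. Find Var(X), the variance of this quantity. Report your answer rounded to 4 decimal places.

Per component, 1: μ=6, E[X²]=38; 2: μ=2, E[X²]=6; 3: μ=4.2, E[X²]=21.84.
E[X] = 0.41·6 + 0.37·2 + 0.22·4.2 = 4.124.
E[X²] = 0.41·38 + 0.37·6 + 0.22·21.84 = 22.6048.
Var(X) = E[X²] − (E[X])² = 22.6048 − 17.0074 = 5.59742.

5.5974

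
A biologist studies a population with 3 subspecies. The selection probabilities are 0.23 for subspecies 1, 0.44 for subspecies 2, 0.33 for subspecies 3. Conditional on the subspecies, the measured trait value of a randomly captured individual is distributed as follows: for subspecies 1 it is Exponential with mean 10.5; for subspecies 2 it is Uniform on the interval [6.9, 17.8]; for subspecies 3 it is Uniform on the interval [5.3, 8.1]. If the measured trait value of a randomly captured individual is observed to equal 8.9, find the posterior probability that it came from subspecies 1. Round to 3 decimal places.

Likelihoods f(8.9 | ·): 1: 0.0408032; 2: 0.0917431; 3: 0.
Posterior ∝ prior × likelihood. Numerator for 1: 0.23·0.0408032 = 0.00938474.
Normalizing constant: 0.23·0.0408032 + 0.44·0.0917431 + 0.33·0 = 0.0497517.
P(1 | observation) = 0.00938474 / 0.0497517 = 0.188632.

0.189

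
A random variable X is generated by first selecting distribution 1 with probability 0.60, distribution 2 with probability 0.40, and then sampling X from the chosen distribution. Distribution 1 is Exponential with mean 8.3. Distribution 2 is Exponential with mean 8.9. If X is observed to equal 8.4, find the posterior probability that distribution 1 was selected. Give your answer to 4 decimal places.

Likelihoods f(8.4 | ·): 1: 0.043792; 2: 0.0437234.
Posterior ∝ prior × likelihood. Numerator for 1: 0.6·0.043792 = 0.0262752.
Normalizing constant: 0.6·0.043792 + 0.4·0.0437234 = 0.0437646.
P(1 | observation) = 0.0262752 / 0.0437646 = 0.600376.

0.6004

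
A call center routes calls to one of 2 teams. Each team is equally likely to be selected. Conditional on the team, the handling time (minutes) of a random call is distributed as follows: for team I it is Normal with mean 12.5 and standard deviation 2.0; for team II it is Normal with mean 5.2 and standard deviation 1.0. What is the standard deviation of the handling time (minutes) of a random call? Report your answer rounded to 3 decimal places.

3.978

Per component, I: μ=12.5, E[X²]=160.25; II: μ=5.2, E[X²]=28.04.
E[X] = 0.5·12.5 + 0.5·5.2 = 8.85.
E[X²] = 0.5·160.25 + 0.5·28.04 = 94.145.
Var(X) = E[X²] − (E[X])² = 94.145 − 78.3225 = 15.8225.
SD(X) = √15.8225 = 3.97775.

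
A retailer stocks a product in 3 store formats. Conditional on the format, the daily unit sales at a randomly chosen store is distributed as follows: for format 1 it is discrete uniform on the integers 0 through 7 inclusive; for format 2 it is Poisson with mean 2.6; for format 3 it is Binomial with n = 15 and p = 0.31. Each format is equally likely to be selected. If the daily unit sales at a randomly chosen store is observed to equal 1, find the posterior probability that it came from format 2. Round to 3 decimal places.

Likelihoods P(X=1 | ·): 1: 0.125; 2: 0.193111; 3: 0.0257834.
Posterior ∝ prior × likelihood. Numerator for 2: 0.333333·0.193111 = 0.0643704.
Normalizing constant: 0.333333·0.125 + 0.333333·0.193111 + 0.333333·0.0257834 = 0.114632.
P(2 | observation) = 0.0643704 / 0.114632 = 0.561542.

0.562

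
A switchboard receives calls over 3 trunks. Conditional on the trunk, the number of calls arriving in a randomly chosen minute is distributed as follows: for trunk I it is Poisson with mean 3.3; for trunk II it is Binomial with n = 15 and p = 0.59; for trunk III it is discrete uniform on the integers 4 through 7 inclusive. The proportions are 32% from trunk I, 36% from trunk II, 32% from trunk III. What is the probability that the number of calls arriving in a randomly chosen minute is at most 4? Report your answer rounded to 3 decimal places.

0.328

Conditional on each trunk, P(X ≤ 4): I: 0.76259; II: 0.0115843; III: 0.25.
By total probability, P(X ≤ 4) = 0.32·0.76259 + 0.36·0.0115843 + 0.32·0.25 = 0.328199.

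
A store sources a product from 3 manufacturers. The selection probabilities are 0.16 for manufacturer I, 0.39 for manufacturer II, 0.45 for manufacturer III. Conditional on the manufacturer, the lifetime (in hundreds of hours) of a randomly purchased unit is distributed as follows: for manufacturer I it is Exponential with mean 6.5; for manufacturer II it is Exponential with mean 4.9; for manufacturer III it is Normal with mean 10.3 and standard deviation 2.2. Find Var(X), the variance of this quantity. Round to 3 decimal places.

24.619

Per component, I: μ=6.5, E[X²]=84.5; II: μ=4.9, E[X²]=48.02; III: μ=10.3, E[X²]=110.93.
E[X] = 0.16·6.5 + 0.39·4.9 + 0.45·10.3 = 7.586.
E[X²] = 0.16·84.5 + 0.39·48.02 + 0.45·110.93 = 82.1663.
Var(X) = E[X²] − (E[X])² = 82.1663 − 57.5474 = 24.6189.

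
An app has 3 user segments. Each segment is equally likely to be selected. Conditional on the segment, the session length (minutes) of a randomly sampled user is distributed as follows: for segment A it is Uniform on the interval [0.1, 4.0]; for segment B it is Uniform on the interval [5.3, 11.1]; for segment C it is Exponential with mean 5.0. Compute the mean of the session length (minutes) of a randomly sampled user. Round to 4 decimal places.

5.0833

Component means — A: 2.05; B: 8.2; C: 5.
E[X] = 0.333333·2.05 + 0.333333·8.2 + 0.333333·5 = 5.08333.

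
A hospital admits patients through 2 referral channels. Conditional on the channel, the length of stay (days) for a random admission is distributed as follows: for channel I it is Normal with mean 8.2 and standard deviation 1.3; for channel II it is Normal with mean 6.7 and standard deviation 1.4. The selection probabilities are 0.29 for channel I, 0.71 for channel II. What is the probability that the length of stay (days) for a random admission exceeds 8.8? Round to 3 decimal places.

Conditional on each channel, P(X > 8.8): I: 0.322206; II: 0.0668072.
By total probability, P(X > 8.8) = 0.29·0.322206 + 0.71·0.0668072 = 0.140873.

0.141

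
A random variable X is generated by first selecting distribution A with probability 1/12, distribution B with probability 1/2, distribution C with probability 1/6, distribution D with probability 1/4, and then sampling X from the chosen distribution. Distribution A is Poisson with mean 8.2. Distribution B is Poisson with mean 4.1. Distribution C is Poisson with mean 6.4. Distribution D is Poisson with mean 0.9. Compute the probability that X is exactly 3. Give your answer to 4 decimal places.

0.1217

Conditional on each component, P(X = 3): A: 0.0252392; B: 0.190368; C: 0.0725945; D: 0.0493982.
By total probability, P(X = 3) = 0.0833333·0.0252392 + 0.5·0.190368 + 0.166667·0.0725945 + 0.25·0.0493982 = 0.121736.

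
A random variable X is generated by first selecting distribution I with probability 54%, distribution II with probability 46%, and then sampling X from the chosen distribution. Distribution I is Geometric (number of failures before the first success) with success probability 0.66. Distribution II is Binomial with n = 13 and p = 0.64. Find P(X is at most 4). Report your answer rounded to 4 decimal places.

0.5446

Conditional on each component, P(X ≤ 4): I: 0.995456; II: 0.0153856.
By total probability, P(X ≤ 4) = 0.54·0.995456 + 0.46·0.0153856 = 0.544624.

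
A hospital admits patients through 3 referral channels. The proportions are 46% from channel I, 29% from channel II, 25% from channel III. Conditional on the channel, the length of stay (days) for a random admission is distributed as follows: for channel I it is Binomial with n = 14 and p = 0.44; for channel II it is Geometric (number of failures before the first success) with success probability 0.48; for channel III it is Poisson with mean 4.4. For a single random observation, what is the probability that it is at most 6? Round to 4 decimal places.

Conditional on each channel, P(X ≤ 6): I: 0.576373; II: 0.989719; III: 0.843645.
By total probability, P(X ≤ 6) = 0.46·0.576373 + 0.29·0.989719 + 0.25·0.843645 = 0.763062.

0.7631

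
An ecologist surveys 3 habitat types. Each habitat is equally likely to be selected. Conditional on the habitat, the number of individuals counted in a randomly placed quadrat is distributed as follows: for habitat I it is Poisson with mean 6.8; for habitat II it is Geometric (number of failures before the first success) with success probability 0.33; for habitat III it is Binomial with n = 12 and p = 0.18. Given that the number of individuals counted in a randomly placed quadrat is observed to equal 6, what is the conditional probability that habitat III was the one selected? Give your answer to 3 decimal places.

0.050

Likelihoods P(X=6 | ·): I: 0.152939; II: 0.0298513; III: 0.00955411.
Posterior ∝ prior × likelihood. Numerator for III: 0.333333·0.00955411 = 0.0031847.
Normalizing constant: 0.333333·0.152939 + 0.333333·0.0298513 + 0.333333·0.00955411 = 0.0641148.
P(III | observation) = 0.0031847 / 0.0641148 = 0.0496719.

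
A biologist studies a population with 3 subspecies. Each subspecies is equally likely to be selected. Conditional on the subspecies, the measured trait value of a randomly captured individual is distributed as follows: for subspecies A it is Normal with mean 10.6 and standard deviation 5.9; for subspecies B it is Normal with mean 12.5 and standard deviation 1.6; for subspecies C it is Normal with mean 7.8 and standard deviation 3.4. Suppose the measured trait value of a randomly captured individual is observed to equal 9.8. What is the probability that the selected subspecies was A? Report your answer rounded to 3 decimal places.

Likelihoods f(9.8 | ·): A: 0.0669986; B: 0.0600384; C: 0.0986947.
Posterior ∝ prior × likelihood. Numerator for A: 0.333333·0.0669986 = 0.0223329.
Normalizing constant: 0.333333·0.0669986 + 0.333333·0.0600384 + 0.333333·0.0986947 = 0.0752439.
P(A | observation) = 0.0223329 / 0.0752439 = 0.296806.

0.297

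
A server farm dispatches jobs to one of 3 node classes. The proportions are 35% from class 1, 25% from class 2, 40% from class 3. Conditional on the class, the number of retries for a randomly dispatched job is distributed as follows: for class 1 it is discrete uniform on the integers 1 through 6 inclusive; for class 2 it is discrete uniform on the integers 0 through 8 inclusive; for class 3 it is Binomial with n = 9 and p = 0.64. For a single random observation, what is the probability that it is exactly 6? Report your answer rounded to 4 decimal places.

Conditional on each class, P(X = 6): 1: 0.166667; 2: 0.111111; 3: 0.269319.
By total probability, P(X = 6) = 0.35·0.166667 + 0.25·0.111111 + 0.4·0.269319 = 0.193839.

0.1938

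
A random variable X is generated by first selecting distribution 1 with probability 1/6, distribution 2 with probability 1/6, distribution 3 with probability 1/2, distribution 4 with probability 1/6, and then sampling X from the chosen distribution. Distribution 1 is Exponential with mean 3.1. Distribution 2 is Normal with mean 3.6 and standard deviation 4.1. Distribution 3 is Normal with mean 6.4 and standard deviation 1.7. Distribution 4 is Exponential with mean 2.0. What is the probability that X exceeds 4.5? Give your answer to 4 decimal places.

0.5595

Conditional on each component, P(X > 4.5): 1: 0.234192; 2: 0.413126; 3: 0.868141; 4: 0.105399.
By total probability, P(X > 4.5) = 0.166667·0.234192 + 0.166667·0.413126 + 0.5·0.868141 + 0.166667·0.105399 = 0.559523.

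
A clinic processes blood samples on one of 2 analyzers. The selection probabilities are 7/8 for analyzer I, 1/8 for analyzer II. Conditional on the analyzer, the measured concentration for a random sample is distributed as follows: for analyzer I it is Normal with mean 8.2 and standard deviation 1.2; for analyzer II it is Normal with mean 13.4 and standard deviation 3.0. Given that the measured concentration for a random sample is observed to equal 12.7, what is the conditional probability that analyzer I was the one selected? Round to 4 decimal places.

Likelihoods f(12.7 | ·): I: 0.00029383; II: 0.12941.
Posterior ∝ prior × likelihood. Numerator for I: 0.875·0.00029383 = 0.000257101.
Normalizing constant: 0.875·0.00029383 + 0.125·0.12941 = 0.0164333.
P(I | observation) = 0.000257101 / 0.0164333 = 0.0156451.

0.0156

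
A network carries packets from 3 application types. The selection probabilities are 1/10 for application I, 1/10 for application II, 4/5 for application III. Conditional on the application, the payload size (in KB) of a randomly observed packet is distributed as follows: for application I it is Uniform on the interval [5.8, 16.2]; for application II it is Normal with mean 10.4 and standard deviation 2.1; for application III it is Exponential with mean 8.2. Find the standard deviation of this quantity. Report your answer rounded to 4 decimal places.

7.4935

Per component, I: μ=11, E[X²]=130.013; II: μ=10.4, E[X²]=112.57; III: μ=8.2, E[X²]=134.48.
E[X] = 0.1·11 + 0.1·10.4 + 0.8·8.2 = 8.7.
E[X²] = 0.1·130.013 + 0.1·112.57 + 0.8·134.48 = 131.842.
Var(X) = E[X²] − (E[X])² = 131.842 − 75.69 = 56.1523.
SD(X) = √56.1523 = 7.49349.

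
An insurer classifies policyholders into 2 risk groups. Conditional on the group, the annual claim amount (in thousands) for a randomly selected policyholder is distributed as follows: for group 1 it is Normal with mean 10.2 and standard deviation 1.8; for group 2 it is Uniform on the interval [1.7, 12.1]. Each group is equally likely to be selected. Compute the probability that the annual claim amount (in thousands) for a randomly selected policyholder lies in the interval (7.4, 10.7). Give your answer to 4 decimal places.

0.4334

Conditional on each group, P(7.4 < X < 10.7): 1: 0.549502; 2: 0.317308.
By total probability, P(7.4 < X < 10.7) = 0.5·0.549502 + 0.5·0.317308 = 0.433405.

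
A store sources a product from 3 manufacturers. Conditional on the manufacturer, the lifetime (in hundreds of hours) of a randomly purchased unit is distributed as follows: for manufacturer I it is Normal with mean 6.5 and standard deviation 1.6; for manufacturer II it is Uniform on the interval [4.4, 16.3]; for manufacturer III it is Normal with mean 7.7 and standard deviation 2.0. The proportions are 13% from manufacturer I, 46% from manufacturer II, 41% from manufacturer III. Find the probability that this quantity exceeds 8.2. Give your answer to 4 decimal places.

Conditional on each manufacturer, P(X > 8.2): I: 0.144004; II: 0.680672; III: 0.401294.
By total probability, P(X > 8.2) = 0.13·0.144004 + 0.46·0.680672 + 0.41·0.401294 = 0.49636.

0.4964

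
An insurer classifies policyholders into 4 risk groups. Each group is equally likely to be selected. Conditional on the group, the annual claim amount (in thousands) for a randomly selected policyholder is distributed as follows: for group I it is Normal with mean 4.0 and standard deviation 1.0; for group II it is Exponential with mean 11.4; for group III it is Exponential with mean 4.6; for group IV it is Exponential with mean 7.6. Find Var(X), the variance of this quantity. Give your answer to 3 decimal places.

Per component, I: μ=4, E[X²]=17; II: μ=11.4, E[X²]=259.92; III: μ=4.6, E[X²]=42.32; IV: μ=7.6, E[X²]=115.52.
E[X] = 0.25·4 + 0.25·11.4 + 0.25·4.6 + 0.25·7.6 = 6.9.
E[X²] = 0.25·17 + 0.25·259.92 + 0.25·42.32 + 0.25·115.52 = 108.69.
Var(X) = E[X²] − (E[X])² = 108.69 − 47.61 = 61.08.

61.080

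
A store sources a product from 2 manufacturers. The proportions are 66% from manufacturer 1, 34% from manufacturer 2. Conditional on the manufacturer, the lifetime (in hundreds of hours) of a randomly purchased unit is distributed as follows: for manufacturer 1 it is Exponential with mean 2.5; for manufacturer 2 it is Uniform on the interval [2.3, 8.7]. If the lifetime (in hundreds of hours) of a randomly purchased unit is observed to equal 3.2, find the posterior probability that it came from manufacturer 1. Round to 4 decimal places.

0.5801

Likelihoods f(3.2 | ·): 1: 0.111215; 2: 0.15625.
Posterior ∝ prior × likelihood. Numerator for 1: 0.66·0.111215 = 0.0734018.
Normalizing constant: 0.66·0.111215 + 0.34·0.15625 = 0.126527.
P(1 | observation) = 0.0734018 / 0.126527 = 0.580129.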